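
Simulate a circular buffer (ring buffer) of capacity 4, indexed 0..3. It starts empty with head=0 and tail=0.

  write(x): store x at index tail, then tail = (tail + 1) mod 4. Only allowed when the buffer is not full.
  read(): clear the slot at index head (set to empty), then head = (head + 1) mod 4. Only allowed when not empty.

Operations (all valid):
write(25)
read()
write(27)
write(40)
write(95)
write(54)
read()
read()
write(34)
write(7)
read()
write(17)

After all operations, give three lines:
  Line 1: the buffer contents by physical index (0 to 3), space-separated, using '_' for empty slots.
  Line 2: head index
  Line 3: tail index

write(25): buf=[25 _ _ _], head=0, tail=1, size=1
read(): buf=[_ _ _ _], head=1, tail=1, size=0
write(27): buf=[_ 27 _ _], head=1, tail=2, size=1
write(40): buf=[_ 27 40 _], head=1, tail=3, size=2
write(95): buf=[_ 27 40 95], head=1, tail=0, size=3
write(54): buf=[54 27 40 95], head=1, tail=1, size=4
read(): buf=[54 _ 40 95], head=2, tail=1, size=3
read(): buf=[54 _ _ 95], head=3, tail=1, size=2
write(34): buf=[54 34 _ 95], head=3, tail=2, size=3
write(7): buf=[54 34 7 95], head=3, tail=3, size=4
read(): buf=[54 34 7 _], head=0, tail=3, size=3
write(17): buf=[54 34 7 17], head=0, tail=0, size=4

Answer: 54 34 7 17
0
0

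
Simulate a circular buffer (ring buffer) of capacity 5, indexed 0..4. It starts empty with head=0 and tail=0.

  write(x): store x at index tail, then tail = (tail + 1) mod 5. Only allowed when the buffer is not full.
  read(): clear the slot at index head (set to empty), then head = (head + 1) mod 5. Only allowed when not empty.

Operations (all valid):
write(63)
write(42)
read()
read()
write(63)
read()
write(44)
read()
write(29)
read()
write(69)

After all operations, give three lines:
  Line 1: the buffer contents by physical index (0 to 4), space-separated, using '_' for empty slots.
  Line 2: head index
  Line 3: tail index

Answer: 69 _ _ _ _
0
1

Derivation:
write(63): buf=[63 _ _ _ _], head=0, tail=1, size=1
write(42): buf=[63 42 _ _ _], head=0, tail=2, size=2
read(): buf=[_ 42 _ _ _], head=1, tail=2, size=1
read(): buf=[_ _ _ _ _], head=2, tail=2, size=0
write(63): buf=[_ _ 63 _ _], head=2, tail=3, size=1
read(): buf=[_ _ _ _ _], head=3, tail=3, size=0
write(44): buf=[_ _ _ 44 _], head=3, tail=4, size=1
read(): buf=[_ _ _ _ _], head=4, tail=4, size=0
write(29): buf=[_ _ _ _ 29], head=4, tail=0, size=1
read(): buf=[_ _ _ _ _], head=0, tail=0, size=0
write(69): buf=[69 _ _ _ _], head=0, tail=1, size=1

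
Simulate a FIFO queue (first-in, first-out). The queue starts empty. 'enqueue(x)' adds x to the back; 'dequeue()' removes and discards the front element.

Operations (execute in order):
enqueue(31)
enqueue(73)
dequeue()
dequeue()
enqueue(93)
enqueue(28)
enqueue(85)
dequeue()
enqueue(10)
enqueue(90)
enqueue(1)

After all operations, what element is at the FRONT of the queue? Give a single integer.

enqueue(31): queue = [31]
enqueue(73): queue = [31, 73]
dequeue(): queue = [73]
dequeue(): queue = []
enqueue(93): queue = [93]
enqueue(28): queue = [93, 28]
enqueue(85): queue = [93, 28, 85]
dequeue(): queue = [28, 85]
enqueue(10): queue = [28, 85, 10]
enqueue(90): queue = [28, 85, 10, 90]
enqueue(1): queue = [28, 85, 10, 90, 1]

Answer: 28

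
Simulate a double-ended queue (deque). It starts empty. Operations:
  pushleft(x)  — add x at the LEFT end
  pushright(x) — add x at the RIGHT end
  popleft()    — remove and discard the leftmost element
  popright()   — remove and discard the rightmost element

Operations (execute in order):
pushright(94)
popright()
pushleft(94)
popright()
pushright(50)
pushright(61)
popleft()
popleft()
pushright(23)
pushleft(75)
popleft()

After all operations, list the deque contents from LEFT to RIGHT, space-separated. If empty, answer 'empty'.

pushright(94): [94]
popright(): []
pushleft(94): [94]
popright(): []
pushright(50): [50]
pushright(61): [50, 61]
popleft(): [61]
popleft(): []
pushright(23): [23]
pushleft(75): [75, 23]
popleft(): [23]

Answer: 23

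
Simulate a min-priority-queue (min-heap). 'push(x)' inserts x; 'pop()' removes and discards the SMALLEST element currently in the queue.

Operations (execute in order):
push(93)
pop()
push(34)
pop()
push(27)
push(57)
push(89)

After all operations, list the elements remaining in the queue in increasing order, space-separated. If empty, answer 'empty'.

push(93): heap contents = [93]
pop() → 93: heap contents = []
push(34): heap contents = [34]
pop() → 34: heap contents = []
push(27): heap contents = [27]
push(57): heap contents = [27, 57]
push(89): heap contents = [27, 57, 89]

Answer: 27 57 89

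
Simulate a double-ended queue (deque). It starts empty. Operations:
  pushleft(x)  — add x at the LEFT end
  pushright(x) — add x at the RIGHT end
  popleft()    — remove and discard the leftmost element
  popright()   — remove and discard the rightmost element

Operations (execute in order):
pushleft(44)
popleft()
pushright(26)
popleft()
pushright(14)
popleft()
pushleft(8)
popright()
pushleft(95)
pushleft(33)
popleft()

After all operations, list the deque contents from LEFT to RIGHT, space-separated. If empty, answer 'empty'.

Answer: 95

Derivation:
pushleft(44): [44]
popleft(): []
pushright(26): [26]
popleft(): []
pushright(14): [14]
popleft(): []
pushleft(8): [8]
popright(): []
pushleft(95): [95]
pushleft(33): [33, 95]
popleft(): [95]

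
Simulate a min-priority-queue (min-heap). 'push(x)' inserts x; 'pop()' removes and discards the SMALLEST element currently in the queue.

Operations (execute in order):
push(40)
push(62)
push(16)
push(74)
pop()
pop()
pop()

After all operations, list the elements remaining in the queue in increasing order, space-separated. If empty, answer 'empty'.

Answer: 74

Derivation:
push(40): heap contents = [40]
push(62): heap contents = [40, 62]
push(16): heap contents = [16, 40, 62]
push(74): heap contents = [16, 40, 62, 74]
pop() → 16: heap contents = [40, 62, 74]
pop() → 40: heap contents = [62, 74]
pop() → 62: heap contents = [74]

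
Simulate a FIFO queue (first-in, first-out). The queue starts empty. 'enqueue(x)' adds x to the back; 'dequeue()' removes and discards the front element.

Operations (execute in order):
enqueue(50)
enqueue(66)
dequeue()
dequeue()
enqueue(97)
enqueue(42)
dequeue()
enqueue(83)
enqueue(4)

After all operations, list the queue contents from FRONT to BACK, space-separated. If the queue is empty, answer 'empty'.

enqueue(50): [50]
enqueue(66): [50, 66]
dequeue(): [66]
dequeue(): []
enqueue(97): [97]
enqueue(42): [97, 42]
dequeue(): [42]
enqueue(83): [42, 83]
enqueue(4): [42, 83, 4]

Answer: 42 83 4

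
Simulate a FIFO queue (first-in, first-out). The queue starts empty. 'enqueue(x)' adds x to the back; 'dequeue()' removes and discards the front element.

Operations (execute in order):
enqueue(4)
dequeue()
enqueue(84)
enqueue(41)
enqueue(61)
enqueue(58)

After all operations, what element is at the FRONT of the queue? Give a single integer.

Answer: 84

Derivation:
enqueue(4): queue = [4]
dequeue(): queue = []
enqueue(84): queue = [84]
enqueue(41): queue = [84, 41]
enqueue(61): queue = [84, 41, 61]
enqueue(58): queue = [84, 41, 61, 58]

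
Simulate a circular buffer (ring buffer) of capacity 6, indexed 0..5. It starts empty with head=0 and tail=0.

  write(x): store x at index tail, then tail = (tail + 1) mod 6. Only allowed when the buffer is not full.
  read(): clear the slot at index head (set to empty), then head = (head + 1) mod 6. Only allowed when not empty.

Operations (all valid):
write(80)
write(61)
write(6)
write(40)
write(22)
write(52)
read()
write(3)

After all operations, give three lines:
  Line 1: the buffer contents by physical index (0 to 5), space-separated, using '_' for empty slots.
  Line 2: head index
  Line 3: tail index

write(80): buf=[80 _ _ _ _ _], head=0, tail=1, size=1
write(61): buf=[80 61 _ _ _ _], head=0, tail=2, size=2
write(6): buf=[80 61 6 _ _ _], head=0, tail=3, size=3
write(40): buf=[80 61 6 40 _ _], head=0, tail=4, size=4
write(22): buf=[80 61 6 40 22 _], head=0, tail=5, size=5
write(52): buf=[80 61 6 40 22 52], head=0, tail=0, size=6
read(): buf=[_ 61 6 40 22 52], head=1, tail=0, size=5
write(3): buf=[3 61 6 40 22 52], head=1, tail=1, size=6

Answer: 3 61 6 40 22 52
1
1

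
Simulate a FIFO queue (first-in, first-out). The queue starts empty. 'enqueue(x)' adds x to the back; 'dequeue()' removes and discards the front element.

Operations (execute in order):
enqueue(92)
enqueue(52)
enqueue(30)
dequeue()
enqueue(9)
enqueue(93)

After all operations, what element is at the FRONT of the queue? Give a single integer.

Answer: 52

Derivation:
enqueue(92): queue = [92]
enqueue(52): queue = [92, 52]
enqueue(30): queue = [92, 52, 30]
dequeue(): queue = [52, 30]
enqueue(9): queue = [52, 30, 9]
enqueue(93): queue = [52, 30, 9, 93]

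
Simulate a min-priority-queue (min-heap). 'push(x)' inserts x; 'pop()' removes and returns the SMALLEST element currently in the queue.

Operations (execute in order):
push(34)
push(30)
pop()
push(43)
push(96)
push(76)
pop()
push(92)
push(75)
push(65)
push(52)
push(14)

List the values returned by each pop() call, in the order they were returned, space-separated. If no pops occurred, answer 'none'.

Answer: 30 34

Derivation:
push(34): heap contents = [34]
push(30): heap contents = [30, 34]
pop() → 30: heap contents = [34]
push(43): heap contents = [34, 43]
push(96): heap contents = [34, 43, 96]
push(76): heap contents = [34, 43, 76, 96]
pop() → 34: heap contents = [43, 76, 96]
push(92): heap contents = [43, 76, 92, 96]
push(75): heap contents = [43, 75, 76, 92, 96]
push(65): heap contents = [43, 65, 75, 76, 92, 96]
push(52): heap contents = [43, 52, 65, 75, 76, 92, 96]
push(14): heap contents = [14, 43, 52, 65, 75, 76, 92, 96]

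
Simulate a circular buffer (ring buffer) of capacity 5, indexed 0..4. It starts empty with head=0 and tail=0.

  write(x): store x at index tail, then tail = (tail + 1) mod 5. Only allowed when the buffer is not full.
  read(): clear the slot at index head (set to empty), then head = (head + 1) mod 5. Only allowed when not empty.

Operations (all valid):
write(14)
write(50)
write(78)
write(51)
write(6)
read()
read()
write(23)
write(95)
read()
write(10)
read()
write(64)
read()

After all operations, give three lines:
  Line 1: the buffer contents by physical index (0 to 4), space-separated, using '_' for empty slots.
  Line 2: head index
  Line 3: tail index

Answer: 23 95 10 64 _
0
4

Derivation:
write(14): buf=[14 _ _ _ _], head=0, tail=1, size=1
write(50): buf=[14 50 _ _ _], head=0, tail=2, size=2
write(78): buf=[14 50 78 _ _], head=0, tail=3, size=3
write(51): buf=[14 50 78 51 _], head=0, tail=4, size=4
write(6): buf=[14 50 78 51 6], head=0, tail=0, size=5
read(): buf=[_ 50 78 51 6], head=1, tail=0, size=4
read(): buf=[_ _ 78 51 6], head=2, tail=0, size=3
write(23): buf=[23 _ 78 51 6], head=2, tail=1, size=4
write(95): buf=[23 95 78 51 6], head=2, tail=2, size=5
read(): buf=[23 95 _ 51 6], head=3, tail=2, size=4
write(10): buf=[23 95 10 51 6], head=3, tail=3, size=5
read(): buf=[23 95 10 _ 6], head=4, tail=3, size=4
write(64): buf=[23 95 10 64 6], head=4, tail=4, size=5
read(): buf=[23 95 10 64 _], head=0, tail=4, size=4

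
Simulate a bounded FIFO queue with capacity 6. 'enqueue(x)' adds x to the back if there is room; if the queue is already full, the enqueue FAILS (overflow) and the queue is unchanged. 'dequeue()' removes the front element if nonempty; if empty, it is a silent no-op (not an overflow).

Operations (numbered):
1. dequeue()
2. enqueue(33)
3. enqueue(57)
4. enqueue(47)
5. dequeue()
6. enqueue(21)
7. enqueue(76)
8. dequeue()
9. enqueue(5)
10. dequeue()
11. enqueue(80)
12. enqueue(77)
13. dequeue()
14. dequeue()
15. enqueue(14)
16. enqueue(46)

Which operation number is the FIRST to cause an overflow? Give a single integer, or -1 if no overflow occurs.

Answer: -1

Derivation:
1. dequeue(): empty, no-op, size=0
2. enqueue(33): size=1
3. enqueue(57): size=2
4. enqueue(47): size=3
5. dequeue(): size=2
6. enqueue(21): size=3
7. enqueue(76): size=4
8. dequeue(): size=3
9. enqueue(5): size=4
10. dequeue(): size=3
11. enqueue(80): size=4
12. enqueue(77): size=5
13. dequeue(): size=4
14. dequeue(): size=3
15. enqueue(14): size=4
16. enqueue(46): size=5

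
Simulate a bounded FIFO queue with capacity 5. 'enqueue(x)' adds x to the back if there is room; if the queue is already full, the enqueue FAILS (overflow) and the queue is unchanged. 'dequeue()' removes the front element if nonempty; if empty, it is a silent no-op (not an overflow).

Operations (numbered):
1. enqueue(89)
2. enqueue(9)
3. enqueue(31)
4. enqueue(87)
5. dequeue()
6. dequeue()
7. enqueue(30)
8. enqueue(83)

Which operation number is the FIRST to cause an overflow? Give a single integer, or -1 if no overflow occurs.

Answer: -1

Derivation:
1. enqueue(89): size=1
2. enqueue(9): size=2
3. enqueue(31): size=3
4. enqueue(87): size=4
5. dequeue(): size=3
6. dequeue(): size=2
7. enqueue(30): size=3
8. enqueue(83): size=4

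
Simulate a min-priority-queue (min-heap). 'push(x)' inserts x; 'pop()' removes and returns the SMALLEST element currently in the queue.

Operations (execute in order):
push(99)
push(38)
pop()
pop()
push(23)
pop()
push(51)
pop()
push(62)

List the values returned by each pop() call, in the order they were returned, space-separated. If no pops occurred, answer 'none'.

push(99): heap contents = [99]
push(38): heap contents = [38, 99]
pop() → 38: heap contents = [99]
pop() → 99: heap contents = []
push(23): heap contents = [23]
pop() → 23: heap contents = []
push(51): heap contents = [51]
pop() → 51: heap contents = []
push(62): heap contents = [62]

Answer: 38 99 23 51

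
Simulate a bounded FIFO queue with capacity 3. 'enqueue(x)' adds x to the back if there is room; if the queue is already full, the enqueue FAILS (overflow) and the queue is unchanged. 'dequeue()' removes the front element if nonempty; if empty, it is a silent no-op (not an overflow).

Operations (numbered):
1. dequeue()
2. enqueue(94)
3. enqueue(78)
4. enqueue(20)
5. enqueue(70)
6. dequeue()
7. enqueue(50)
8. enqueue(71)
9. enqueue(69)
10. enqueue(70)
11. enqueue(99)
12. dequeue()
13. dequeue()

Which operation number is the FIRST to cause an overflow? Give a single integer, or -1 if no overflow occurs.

Answer: 5

Derivation:
1. dequeue(): empty, no-op, size=0
2. enqueue(94): size=1
3. enqueue(78): size=2
4. enqueue(20): size=3
5. enqueue(70): size=3=cap → OVERFLOW (fail)
6. dequeue(): size=2
7. enqueue(50): size=3
8. enqueue(71): size=3=cap → OVERFLOW (fail)
9. enqueue(69): size=3=cap → OVERFLOW (fail)
10. enqueue(70): size=3=cap → OVERFLOW (fail)
11. enqueue(99): size=3=cap → OVERFLOW (fail)
12. dequeue(): size=2
13. dequeue(): size=1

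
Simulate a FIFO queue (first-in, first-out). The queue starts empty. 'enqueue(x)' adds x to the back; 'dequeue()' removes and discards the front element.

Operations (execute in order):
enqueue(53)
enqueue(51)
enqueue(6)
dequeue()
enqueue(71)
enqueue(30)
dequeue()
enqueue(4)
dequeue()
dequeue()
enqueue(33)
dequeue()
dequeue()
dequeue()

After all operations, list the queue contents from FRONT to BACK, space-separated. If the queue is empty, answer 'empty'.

enqueue(53): [53]
enqueue(51): [53, 51]
enqueue(6): [53, 51, 6]
dequeue(): [51, 6]
enqueue(71): [51, 6, 71]
enqueue(30): [51, 6, 71, 30]
dequeue(): [6, 71, 30]
enqueue(4): [6, 71, 30, 4]
dequeue(): [71, 30, 4]
dequeue(): [30, 4]
enqueue(33): [30, 4, 33]
dequeue(): [4, 33]
dequeue(): [33]
dequeue(): []

Answer: empty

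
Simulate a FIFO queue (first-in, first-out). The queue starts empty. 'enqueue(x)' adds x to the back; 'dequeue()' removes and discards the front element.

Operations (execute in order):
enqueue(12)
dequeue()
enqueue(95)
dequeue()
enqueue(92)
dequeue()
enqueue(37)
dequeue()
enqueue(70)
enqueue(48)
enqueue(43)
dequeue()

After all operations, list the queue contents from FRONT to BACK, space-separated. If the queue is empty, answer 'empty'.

Answer: 48 43

Derivation:
enqueue(12): [12]
dequeue(): []
enqueue(95): [95]
dequeue(): []
enqueue(92): [92]
dequeue(): []
enqueue(37): [37]
dequeue(): []
enqueue(70): [70]
enqueue(48): [70, 48]
enqueue(43): [70, 48, 43]
dequeue(): [48, 43]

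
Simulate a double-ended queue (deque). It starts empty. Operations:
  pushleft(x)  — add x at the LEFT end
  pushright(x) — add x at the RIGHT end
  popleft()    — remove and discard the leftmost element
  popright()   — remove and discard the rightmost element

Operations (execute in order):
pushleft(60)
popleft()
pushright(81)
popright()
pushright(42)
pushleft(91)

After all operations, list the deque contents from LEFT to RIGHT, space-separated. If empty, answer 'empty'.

Answer: 91 42

Derivation:
pushleft(60): [60]
popleft(): []
pushright(81): [81]
popright(): []
pushright(42): [42]
pushleft(91): [91, 42]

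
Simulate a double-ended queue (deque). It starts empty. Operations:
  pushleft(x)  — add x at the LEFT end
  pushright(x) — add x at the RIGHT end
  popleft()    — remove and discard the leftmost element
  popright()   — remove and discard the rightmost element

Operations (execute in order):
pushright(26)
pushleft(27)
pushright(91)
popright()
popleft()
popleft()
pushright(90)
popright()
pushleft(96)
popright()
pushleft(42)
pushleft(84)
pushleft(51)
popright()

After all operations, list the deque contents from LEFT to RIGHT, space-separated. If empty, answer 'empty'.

Answer: 51 84

Derivation:
pushright(26): [26]
pushleft(27): [27, 26]
pushright(91): [27, 26, 91]
popright(): [27, 26]
popleft(): [26]
popleft(): []
pushright(90): [90]
popright(): []
pushleft(96): [96]
popright(): []
pushleft(42): [42]
pushleft(84): [84, 42]
pushleft(51): [51, 84, 42]
popright(): [51, 84]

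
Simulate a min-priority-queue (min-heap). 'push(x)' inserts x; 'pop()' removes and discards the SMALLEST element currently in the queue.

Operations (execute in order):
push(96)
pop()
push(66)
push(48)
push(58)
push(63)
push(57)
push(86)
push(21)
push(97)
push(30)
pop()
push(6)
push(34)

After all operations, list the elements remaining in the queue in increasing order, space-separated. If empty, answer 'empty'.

push(96): heap contents = [96]
pop() → 96: heap contents = []
push(66): heap contents = [66]
push(48): heap contents = [48, 66]
push(58): heap contents = [48, 58, 66]
push(63): heap contents = [48, 58, 63, 66]
push(57): heap contents = [48, 57, 58, 63, 66]
push(86): heap contents = [48, 57, 58, 63, 66, 86]
push(21): heap contents = [21, 48, 57, 58, 63, 66, 86]
push(97): heap contents = [21, 48, 57, 58, 63, 66, 86, 97]
push(30): heap contents = [21, 30, 48, 57, 58, 63, 66, 86, 97]
pop() → 21: heap contents = [30, 48, 57, 58, 63, 66, 86, 97]
push(6): heap contents = [6, 30, 48, 57, 58, 63, 66, 86, 97]
push(34): heap contents = [6, 30, 34, 48, 57, 58, 63, 66, 86, 97]

Answer: 6 30 34 48 57 58 63 66 86 97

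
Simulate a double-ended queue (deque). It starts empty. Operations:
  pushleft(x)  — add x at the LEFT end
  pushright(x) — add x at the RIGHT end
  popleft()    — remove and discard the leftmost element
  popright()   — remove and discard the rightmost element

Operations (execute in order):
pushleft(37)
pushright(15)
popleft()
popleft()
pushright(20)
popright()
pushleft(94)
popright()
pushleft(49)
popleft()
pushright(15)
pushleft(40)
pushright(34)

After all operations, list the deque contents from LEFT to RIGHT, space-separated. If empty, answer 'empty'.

Answer: 40 15 34

Derivation:
pushleft(37): [37]
pushright(15): [37, 15]
popleft(): [15]
popleft(): []
pushright(20): [20]
popright(): []
pushleft(94): [94]
popright(): []
pushleft(49): [49]
popleft(): []
pushright(15): [15]
pushleft(40): [40, 15]
pushright(34): [40, 15, 34]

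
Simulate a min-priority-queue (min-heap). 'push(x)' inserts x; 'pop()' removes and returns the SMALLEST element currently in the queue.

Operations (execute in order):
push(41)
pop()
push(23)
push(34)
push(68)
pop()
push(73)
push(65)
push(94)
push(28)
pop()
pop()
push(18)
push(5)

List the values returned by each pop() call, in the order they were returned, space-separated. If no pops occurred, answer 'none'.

push(41): heap contents = [41]
pop() → 41: heap contents = []
push(23): heap contents = [23]
push(34): heap contents = [23, 34]
push(68): heap contents = [23, 34, 68]
pop() → 23: heap contents = [34, 68]
push(73): heap contents = [34, 68, 73]
push(65): heap contents = [34, 65, 68, 73]
push(94): heap contents = [34, 65, 68, 73, 94]
push(28): heap contents = [28, 34, 65, 68, 73, 94]
pop() → 28: heap contents = [34, 65, 68, 73, 94]
pop() → 34: heap contents = [65, 68, 73, 94]
push(18): heap contents = [18, 65, 68, 73, 94]
push(5): heap contents = [5, 18, 65, 68, 73, 94]

Answer: 41 23 28 34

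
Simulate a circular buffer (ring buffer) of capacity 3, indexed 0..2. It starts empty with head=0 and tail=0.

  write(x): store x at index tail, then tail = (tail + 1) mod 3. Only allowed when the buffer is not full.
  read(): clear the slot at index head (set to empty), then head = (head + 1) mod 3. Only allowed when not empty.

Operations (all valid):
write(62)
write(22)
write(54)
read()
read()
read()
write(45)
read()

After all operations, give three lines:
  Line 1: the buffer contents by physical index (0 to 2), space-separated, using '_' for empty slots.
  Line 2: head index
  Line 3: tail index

write(62): buf=[62 _ _], head=0, tail=1, size=1
write(22): buf=[62 22 _], head=0, tail=2, size=2
write(54): buf=[62 22 54], head=0, tail=0, size=3
read(): buf=[_ 22 54], head=1, tail=0, size=2
read(): buf=[_ _ 54], head=2, tail=0, size=1
read(): buf=[_ _ _], head=0, tail=0, size=0
write(45): buf=[45 _ _], head=0, tail=1, size=1
read(): buf=[_ _ _], head=1, tail=1, size=0

Answer: _ _ _
1
1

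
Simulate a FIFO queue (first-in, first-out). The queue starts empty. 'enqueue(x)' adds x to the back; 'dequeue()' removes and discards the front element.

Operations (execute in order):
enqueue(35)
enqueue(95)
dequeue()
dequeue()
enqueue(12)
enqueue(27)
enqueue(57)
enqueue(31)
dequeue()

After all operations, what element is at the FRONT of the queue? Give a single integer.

Answer: 27

Derivation:
enqueue(35): queue = [35]
enqueue(95): queue = [35, 95]
dequeue(): queue = [95]
dequeue(): queue = []
enqueue(12): queue = [12]
enqueue(27): queue = [12, 27]
enqueue(57): queue = [12, 27, 57]
enqueue(31): queue = [12, 27, 57, 31]
dequeue(): queue = [27, 57, 31]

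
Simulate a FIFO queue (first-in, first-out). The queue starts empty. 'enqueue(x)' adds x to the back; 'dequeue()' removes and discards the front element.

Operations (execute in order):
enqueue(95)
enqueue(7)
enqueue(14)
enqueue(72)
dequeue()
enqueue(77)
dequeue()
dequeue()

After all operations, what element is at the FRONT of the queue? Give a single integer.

enqueue(95): queue = [95]
enqueue(7): queue = [95, 7]
enqueue(14): queue = [95, 7, 14]
enqueue(72): queue = [95, 7, 14, 72]
dequeue(): queue = [7, 14, 72]
enqueue(77): queue = [7, 14, 72, 77]
dequeue(): queue = [14, 72, 77]
dequeue(): queue = [72, 77]

Answer: 72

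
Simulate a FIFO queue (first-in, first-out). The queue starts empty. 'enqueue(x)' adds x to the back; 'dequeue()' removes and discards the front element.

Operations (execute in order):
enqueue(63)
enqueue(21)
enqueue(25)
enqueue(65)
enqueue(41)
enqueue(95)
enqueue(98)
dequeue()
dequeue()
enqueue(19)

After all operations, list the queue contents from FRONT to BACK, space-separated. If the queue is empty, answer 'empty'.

enqueue(63): [63]
enqueue(21): [63, 21]
enqueue(25): [63, 21, 25]
enqueue(65): [63, 21, 25, 65]
enqueue(41): [63, 21, 25, 65, 41]
enqueue(95): [63, 21, 25, 65, 41, 95]
enqueue(98): [63, 21, 25, 65, 41, 95, 98]
dequeue(): [21, 25, 65, 41, 95, 98]
dequeue(): [25, 65, 41, 95, 98]
enqueue(19): [25, 65, 41, 95, 98, 19]

Answer: 25 65 41 95 98 19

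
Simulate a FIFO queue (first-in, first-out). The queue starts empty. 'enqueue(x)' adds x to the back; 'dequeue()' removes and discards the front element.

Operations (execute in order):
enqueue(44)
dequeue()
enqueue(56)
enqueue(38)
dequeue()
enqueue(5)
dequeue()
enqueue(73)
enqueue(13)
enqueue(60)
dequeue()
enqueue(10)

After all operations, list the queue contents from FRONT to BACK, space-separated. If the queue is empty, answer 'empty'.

enqueue(44): [44]
dequeue(): []
enqueue(56): [56]
enqueue(38): [56, 38]
dequeue(): [38]
enqueue(5): [38, 5]
dequeue(): [5]
enqueue(73): [5, 73]
enqueue(13): [5, 73, 13]
enqueue(60): [5, 73, 13, 60]
dequeue(): [73, 13, 60]
enqueue(10): [73, 13, 60, 10]

Answer: 73 13 60 10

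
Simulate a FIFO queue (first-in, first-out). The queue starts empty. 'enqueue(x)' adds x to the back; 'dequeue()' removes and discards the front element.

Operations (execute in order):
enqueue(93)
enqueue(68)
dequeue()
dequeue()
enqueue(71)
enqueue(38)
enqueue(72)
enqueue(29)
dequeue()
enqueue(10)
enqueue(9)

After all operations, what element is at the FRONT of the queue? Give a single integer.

Answer: 38

Derivation:
enqueue(93): queue = [93]
enqueue(68): queue = [93, 68]
dequeue(): queue = [68]
dequeue(): queue = []
enqueue(71): queue = [71]
enqueue(38): queue = [71, 38]
enqueue(72): queue = [71, 38, 72]
enqueue(29): queue = [71, 38, 72, 29]
dequeue(): queue = [38, 72, 29]
enqueue(10): queue = [38, 72, 29, 10]
enqueue(9): queue = [38, 72, 29, 10, 9]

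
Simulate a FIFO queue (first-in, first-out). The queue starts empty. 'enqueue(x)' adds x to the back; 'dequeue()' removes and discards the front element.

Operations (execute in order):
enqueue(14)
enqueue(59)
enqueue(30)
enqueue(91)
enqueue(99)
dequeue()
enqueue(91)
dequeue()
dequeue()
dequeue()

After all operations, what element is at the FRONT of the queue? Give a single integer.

enqueue(14): queue = [14]
enqueue(59): queue = [14, 59]
enqueue(30): queue = [14, 59, 30]
enqueue(91): queue = [14, 59, 30, 91]
enqueue(99): queue = [14, 59, 30, 91, 99]
dequeue(): queue = [59, 30, 91, 99]
enqueue(91): queue = [59, 30, 91, 99, 91]
dequeue(): queue = [30, 91, 99, 91]
dequeue(): queue = [91, 99, 91]
dequeue(): queue = [99, 91]

Answer: 99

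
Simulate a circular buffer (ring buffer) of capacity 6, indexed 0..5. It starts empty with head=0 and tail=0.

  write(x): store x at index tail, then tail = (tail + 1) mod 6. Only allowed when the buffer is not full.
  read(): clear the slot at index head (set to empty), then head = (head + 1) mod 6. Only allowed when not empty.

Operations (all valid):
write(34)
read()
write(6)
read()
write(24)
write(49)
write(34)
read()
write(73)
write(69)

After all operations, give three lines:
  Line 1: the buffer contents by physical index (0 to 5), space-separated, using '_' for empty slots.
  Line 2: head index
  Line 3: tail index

write(34): buf=[34 _ _ _ _ _], head=0, tail=1, size=1
read(): buf=[_ _ _ _ _ _], head=1, tail=1, size=0
write(6): buf=[_ 6 _ _ _ _], head=1, tail=2, size=1
read(): buf=[_ _ _ _ _ _], head=2, tail=2, size=0
write(24): buf=[_ _ 24 _ _ _], head=2, tail=3, size=1
write(49): buf=[_ _ 24 49 _ _], head=2, tail=4, size=2
write(34): buf=[_ _ 24 49 34 _], head=2, tail=5, size=3
read(): buf=[_ _ _ 49 34 _], head=3, tail=5, size=2
write(73): buf=[_ _ _ 49 34 73], head=3, tail=0, size=3
write(69): buf=[69 _ _ 49 34 73], head=3, tail=1, size=4

Answer: 69 _ _ 49 34 73
3
1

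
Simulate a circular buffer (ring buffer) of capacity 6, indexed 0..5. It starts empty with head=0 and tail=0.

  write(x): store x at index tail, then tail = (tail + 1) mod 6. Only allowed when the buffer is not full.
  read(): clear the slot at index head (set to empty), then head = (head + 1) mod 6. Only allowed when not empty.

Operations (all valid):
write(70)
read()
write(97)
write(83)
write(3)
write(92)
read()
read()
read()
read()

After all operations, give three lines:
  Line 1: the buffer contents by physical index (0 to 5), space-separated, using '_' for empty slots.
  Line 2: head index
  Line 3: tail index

write(70): buf=[70 _ _ _ _ _], head=0, tail=1, size=1
read(): buf=[_ _ _ _ _ _], head=1, tail=1, size=0
write(97): buf=[_ 97 _ _ _ _], head=1, tail=2, size=1
write(83): buf=[_ 97 83 _ _ _], head=1, tail=3, size=2
write(3): buf=[_ 97 83 3 _ _], head=1, tail=4, size=3
write(92): buf=[_ 97 83 3 92 _], head=1, tail=5, size=4
read(): buf=[_ _ 83 3 92 _], head=2, tail=5, size=3
read(): buf=[_ _ _ 3 92 _], head=3, tail=5, size=2
read(): buf=[_ _ _ _ 92 _], head=4, tail=5, size=1
read(): buf=[_ _ _ _ _ _], head=5, tail=5, size=0

Answer: _ _ _ _ _ _
5
5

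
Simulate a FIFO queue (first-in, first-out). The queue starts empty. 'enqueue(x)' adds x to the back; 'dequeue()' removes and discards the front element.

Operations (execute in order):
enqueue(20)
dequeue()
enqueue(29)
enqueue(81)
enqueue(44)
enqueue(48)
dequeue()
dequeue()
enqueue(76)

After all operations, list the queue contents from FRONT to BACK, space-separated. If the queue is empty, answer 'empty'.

enqueue(20): [20]
dequeue(): []
enqueue(29): [29]
enqueue(81): [29, 81]
enqueue(44): [29, 81, 44]
enqueue(48): [29, 81, 44, 48]
dequeue(): [81, 44, 48]
dequeue(): [44, 48]
enqueue(76): [44, 48, 76]

Answer: 44 48 76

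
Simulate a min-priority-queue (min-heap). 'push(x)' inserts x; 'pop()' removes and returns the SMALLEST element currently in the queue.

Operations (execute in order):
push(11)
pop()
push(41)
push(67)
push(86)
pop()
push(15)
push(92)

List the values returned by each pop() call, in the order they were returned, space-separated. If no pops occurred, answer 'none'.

Answer: 11 41

Derivation:
push(11): heap contents = [11]
pop() → 11: heap contents = []
push(41): heap contents = [41]
push(67): heap contents = [41, 67]
push(86): heap contents = [41, 67, 86]
pop() → 41: heap contents = [67, 86]
push(15): heap contents = [15, 67, 86]
push(92): heap contents = [15, 67, 86, 92]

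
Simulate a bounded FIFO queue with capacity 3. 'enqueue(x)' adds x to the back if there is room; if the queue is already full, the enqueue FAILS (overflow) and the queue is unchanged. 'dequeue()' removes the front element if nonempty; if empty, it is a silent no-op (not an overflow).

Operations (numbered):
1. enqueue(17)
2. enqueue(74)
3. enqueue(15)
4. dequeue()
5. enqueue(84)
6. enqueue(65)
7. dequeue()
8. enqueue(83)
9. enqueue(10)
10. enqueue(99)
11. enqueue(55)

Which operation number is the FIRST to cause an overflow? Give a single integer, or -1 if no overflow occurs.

Answer: 6

Derivation:
1. enqueue(17): size=1
2. enqueue(74): size=2
3. enqueue(15): size=3
4. dequeue(): size=2
5. enqueue(84): size=3
6. enqueue(65): size=3=cap → OVERFLOW (fail)
7. dequeue(): size=2
8. enqueue(83): size=3
9. enqueue(10): size=3=cap → OVERFLOW (fail)
10. enqueue(99): size=3=cap → OVERFLOW (fail)
11. enqueue(55): size=3=cap → OVERFLOW (fail)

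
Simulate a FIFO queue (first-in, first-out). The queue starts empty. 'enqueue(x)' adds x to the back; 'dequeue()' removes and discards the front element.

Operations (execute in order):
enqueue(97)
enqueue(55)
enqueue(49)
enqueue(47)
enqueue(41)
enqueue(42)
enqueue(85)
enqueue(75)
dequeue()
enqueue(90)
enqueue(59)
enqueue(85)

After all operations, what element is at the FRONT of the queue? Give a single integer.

enqueue(97): queue = [97]
enqueue(55): queue = [97, 55]
enqueue(49): queue = [97, 55, 49]
enqueue(47): queue = [97, 55, 49, 47]
enqueue(41): queue = [97, 55, 49, 47, 41]
enqueue(42): queue = [97, 55, 49, 47, 41, 42]
enqueue(85): queue = [97, 55, 49, 47, 41, 42, 85]
enqueue(75): queue = [97, 55, 49, 47, 41, 42, 85, 75]
dequeue(): queue = [55, 49, 47, 41, 42, 85, 75]
enqueue(90): queue = [55, 49, 47, 41, 42, 85, 75, 90]
enqueue(59): queue = [55, 49, 47, 41, 42, 85, 75, 90, 59]
enqueue(85): queue = [55, 49, 47, 41, 42, 85, 75, 90, 59, 85]

Answer: 55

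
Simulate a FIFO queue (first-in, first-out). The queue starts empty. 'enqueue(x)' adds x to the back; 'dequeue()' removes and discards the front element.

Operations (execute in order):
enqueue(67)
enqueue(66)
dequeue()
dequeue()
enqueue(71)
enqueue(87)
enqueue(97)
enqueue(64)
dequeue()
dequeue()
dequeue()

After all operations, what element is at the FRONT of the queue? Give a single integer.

Answer: 64

Derivation:
enqueue(67): queue = [67]
enqueue(66): queue = [67, 66]
dequeue(): queue = [66]
dequeue(): queue = []
enqueue(71): queue = [71]
enqueue(87): queue = [71, 87]
enqueue(97): queue = [71, 87, 97]
enqueue(64): queue = [71, 87, 97, 64]
dequeue(): queue = [87, 97, 64]
dequeue(): queue = [97, 64]
dequeue(): queue = [64]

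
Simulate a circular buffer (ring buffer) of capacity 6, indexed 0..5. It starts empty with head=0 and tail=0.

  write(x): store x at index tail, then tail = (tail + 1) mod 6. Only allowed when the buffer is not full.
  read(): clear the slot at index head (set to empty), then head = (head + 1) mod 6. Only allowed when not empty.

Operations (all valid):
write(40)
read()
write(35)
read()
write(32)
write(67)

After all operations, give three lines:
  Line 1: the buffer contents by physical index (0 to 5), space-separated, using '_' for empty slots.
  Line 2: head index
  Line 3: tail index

Answer: _ _ 32 67 _ _
2
4

Derivation:
write(40): buf=[40 _ _ _ _ _], head=0, tail=1, size=1
read(): buf=[_ _ _ _ _ _], head=1, tail=1, size=0
write(35): buf=[_ 35 _ _ _ _], head=1, tail=2, size=1
read(): buf=[_ _ _ _ _ _], head=2, tail=2, size=0
write(32): buf=[_ _ 32 _ _ _], head=2, tail=3, size=1
write(67): buf=[_ _ 32 67 _ _], head=2, tail=4, size=2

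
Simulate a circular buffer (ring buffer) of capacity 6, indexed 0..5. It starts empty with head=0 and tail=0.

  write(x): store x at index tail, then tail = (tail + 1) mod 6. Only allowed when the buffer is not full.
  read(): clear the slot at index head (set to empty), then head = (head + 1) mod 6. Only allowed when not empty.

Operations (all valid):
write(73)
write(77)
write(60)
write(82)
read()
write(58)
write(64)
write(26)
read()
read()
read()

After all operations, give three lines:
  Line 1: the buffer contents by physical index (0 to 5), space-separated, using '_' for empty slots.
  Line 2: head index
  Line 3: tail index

Answer: 26 _ _ _ 58 64
4
1

Derivation:
write(73): buf=[73 _ _ _ _ _], head=0, tail=1, size=1
write(77): buf=[73 77 _ _ _ _], head=0, tail=2, size=2
write(60): buf=[73 77 60 _ _ _], head=0, tail=3, size=3
write(82): buf=[73 77 60 82 _ _], head=0, tail=4, size=4
read(): buf=[_ 77 60 82 _ _], head=1, tail=4, size=3
write(58): buf=[_ 77 60 82 58 _], head=1, tail=5, size=4
write(64): buf=[_ 77 60 82 58 64], head=1, tail=0, size=5
write(26): buf=[26 77 60 82 58 64], head=1, tail=1, size=6
read(): buf=[26 _ 60 82 58 64], head=2, tail=1, size=5
read(): buf=[26 _ _ 82 58 64], head=3, tail=1, size=4
read(): buf=[26 _ _ _ 58 64], head=4, tail=1, size=3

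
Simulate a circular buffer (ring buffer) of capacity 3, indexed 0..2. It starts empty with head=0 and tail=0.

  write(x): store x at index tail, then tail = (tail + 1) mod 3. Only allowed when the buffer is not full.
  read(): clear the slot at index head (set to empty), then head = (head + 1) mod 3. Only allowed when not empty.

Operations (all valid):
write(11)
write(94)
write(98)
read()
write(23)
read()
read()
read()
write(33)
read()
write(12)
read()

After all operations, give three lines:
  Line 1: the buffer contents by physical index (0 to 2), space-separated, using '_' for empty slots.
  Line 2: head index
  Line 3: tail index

Answer: _ _ _
0
0

Derivation:
write(11): buf=[11 _ _], head=0, tail=1, size=1
write(94): buf=[11 94 _], head=0, tail=2, size=2
write(98): buf=[11 94 98], head=0, tail=0, size=3
read(): buf=[_ 94 98], head=1, tail=0, size=2
write(23): buf=[23 94 98], head=1, tail=1, size=3
read(): buf=[23 _ 98], head=2, tail=1, size=2
read(): buf=[23 _ _], head=0, tail=1, size=1
read(): buf=[_ _ _], head=1, tail=1, size=0
write(33): buf=[_ 33 _], head=1, tail=2, size=1
read(): buf=[_ _ _], head=2, tail=2, size=0
write(12): buf=[_ _ 12], head=2, tail=0, size=1
read(): buf=[_ _ _], head=0, tail=0, size=0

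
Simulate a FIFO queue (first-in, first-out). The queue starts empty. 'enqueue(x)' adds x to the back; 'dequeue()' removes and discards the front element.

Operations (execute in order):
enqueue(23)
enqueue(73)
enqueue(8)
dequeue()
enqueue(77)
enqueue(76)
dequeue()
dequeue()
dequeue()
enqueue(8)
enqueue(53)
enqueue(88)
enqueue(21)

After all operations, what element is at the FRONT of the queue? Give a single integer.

enqueue(23): queue = [23]
enqueue(73): queue = [23, 73]
enqueue(8): queue = [23, 73, 8]
dequeue(): queue = [73, 8]
enqueue(77): queue = [73, 8, 77]
enqueue(76): queue = [73, 8, 77, 76]
dequeue(): queue = [8, 77, 76]
dequeue(): queue = [77, 76]
dequeue(): queue = [76]
enqueue(8): queue = [76, 8]
enqueue(53): queue = [76, 8, 53]
enqueue(88): queue = [76, 8, 53, 88]
enqueue(21): queue = [76, 8, 53, 88, 21]

Answer: 76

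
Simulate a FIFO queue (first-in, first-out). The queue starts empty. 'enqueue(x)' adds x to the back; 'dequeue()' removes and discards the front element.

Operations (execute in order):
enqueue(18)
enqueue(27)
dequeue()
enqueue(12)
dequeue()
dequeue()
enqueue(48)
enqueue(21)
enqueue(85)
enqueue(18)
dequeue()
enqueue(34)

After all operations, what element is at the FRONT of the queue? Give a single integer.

enqueue(18): queue = [18]
enqueue(27): queue = [18, 27]
dequeue(): queue = [27]
enqueue(12): queue = [27, 12]
dequeue(): queue = [12]
dequeue(): queue = []
enqueue(48): queue = [48]
enqueue(21): queue = [48, 21]
enqueue(85): queue = [48, 21, 85]
enqueue(18): queue = [48, 21, 85, 18]
dequeue(): queue = [21, 85, 18]
enqueue(34): queue = [21, 85, 18, 34]

Answer: 21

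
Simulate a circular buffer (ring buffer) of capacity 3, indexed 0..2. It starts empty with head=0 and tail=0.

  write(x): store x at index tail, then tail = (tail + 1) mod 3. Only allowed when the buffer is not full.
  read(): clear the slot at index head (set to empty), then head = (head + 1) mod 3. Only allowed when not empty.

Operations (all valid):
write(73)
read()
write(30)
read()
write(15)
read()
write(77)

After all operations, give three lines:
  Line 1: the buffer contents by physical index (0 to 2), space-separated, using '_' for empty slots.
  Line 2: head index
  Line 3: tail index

Answer: 77 _ _
0
1

Derivation:
write(73): buf=[73 _ _], head=0, tail=1, size=1
read(): buf=[_ _ _], head=1, tail=1, size=0
write(30): buf=[_ 30 _], head=1, tail=2, size=1
read(): buf=[_ _ _], head=2, tail=2, size=0
write(15): buf=[_ _ 15], head=2, tail=0, size=1
read(): buf=[_ _ _], head=0, tail=0, size=0
write(77): buf=[77 _ _], head=0, tail=1, size=1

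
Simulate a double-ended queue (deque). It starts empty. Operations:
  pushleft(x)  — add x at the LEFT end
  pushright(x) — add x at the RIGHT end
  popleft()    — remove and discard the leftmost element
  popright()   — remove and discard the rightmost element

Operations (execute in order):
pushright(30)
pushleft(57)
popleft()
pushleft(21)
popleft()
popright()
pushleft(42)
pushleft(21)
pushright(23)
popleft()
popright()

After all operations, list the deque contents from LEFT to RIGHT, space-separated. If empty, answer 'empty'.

Answer: 42

Derivation:
pushright(30): [30]
pushleft(57): [57, 30]
popleft(): [30]
pushleft(21): [21, 30]
popleft(): [30]
popright(): []
pushleft(42): [42]
pushleft(21): [21, 42]
pushright(23): [21, 42, 23]
popleft(): [42, 23]
popright(): [42]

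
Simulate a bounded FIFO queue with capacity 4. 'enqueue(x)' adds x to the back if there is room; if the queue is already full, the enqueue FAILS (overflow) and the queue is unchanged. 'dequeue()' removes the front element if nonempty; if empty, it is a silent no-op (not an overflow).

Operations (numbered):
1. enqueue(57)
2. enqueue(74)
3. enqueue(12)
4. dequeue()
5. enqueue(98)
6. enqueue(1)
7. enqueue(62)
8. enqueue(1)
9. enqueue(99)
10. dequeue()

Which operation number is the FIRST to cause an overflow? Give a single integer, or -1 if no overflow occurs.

Answer: 7

Derivation:
1. enqueue(57): size=1
2. enqueue(74): size=2
3. enqueue(12): size=3
4. dequeue(): size=2
5. enqueue(98): size=3
6. enqueue(1): size=4
7. enqueue(62): size=4=cap → OVERFLOW (fail)
8. enqueue(1): size=4=cap → OVERFLOW (fail)
9. enqueue(99): size=4=cap → OVERFLOW (fail)
10. dequeue(): size=3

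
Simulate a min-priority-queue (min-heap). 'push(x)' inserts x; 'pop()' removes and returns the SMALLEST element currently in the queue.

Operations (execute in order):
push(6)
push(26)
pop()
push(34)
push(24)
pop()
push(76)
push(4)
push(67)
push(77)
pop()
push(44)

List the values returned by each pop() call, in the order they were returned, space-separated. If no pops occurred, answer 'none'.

Answer: 6 24 4

Derivation:
push(6): heap contents = [6]
push(26): heap contents = [6, 26]
pop() → 6: heap contents = [26]
push(34): heap contents = [26, 34]
push(24): heap contents = [24, 26, 34]
pop() → 24: heap contents = [26, 34]
push(76): heap contents = [26, 34, 76]
push(4): heap contents = [4, 26, 34, 76]
push(67): heap contents = [4, 26, 34, 67, 76]
push(77): heap contents = [4, 26, 34, 67, 76, 77]
pop() → 4: heap contents = [26, 34, 67, 76, 77]
push(44): heap contents = [26, 34, 44, 67, 76, 77]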